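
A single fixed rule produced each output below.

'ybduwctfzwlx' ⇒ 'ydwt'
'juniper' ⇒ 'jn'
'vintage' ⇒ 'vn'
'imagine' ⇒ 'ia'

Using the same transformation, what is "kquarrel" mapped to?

ku

Looking at the pairs, the operation is to keep every other character starting from the first (positions 1st, 3rd, 5th, ...), then delete the last 2 characters.
Applying both steps to "kquarrel": "kure", then "ku".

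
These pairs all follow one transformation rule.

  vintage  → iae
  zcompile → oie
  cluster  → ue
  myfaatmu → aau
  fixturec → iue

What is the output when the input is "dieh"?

The rule is to keep only the vowels.
So "dieh" becomes "ie".

ie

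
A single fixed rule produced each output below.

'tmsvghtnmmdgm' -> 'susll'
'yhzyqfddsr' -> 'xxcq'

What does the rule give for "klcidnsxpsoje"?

Rule — keep one character in every 3, starting at position 1 (positions 1st, 4th, 7th, ...), then shift every letter 1 place backward in the alphabet (wrapping around).
"klcidnsxpsoje" → "kisse" → "jhrrd".
(Check on "yhzyqfddsr": → "yydr" → "xxcq" ✓)

jhrrd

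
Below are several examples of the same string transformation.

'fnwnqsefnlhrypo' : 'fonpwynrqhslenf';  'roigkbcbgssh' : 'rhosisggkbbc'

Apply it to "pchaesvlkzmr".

The rule is to take characters alternately from the front and the back (1st, last, 2nd, 2nd-last, ...).
"pchaesvlkzmr" → "prcmhzakelsv".

prcmhzakelsv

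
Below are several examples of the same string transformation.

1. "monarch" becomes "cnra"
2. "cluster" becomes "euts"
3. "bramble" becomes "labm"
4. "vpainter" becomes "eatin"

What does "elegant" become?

Each output is the input with this applied: take characters alternately from the front and the back (1st, last, 2nd, 2nd-last, ...), then delete the first 3 characters.
Starting from "elegant": after the first operation, "etlneag"; after the second, "neag".

neag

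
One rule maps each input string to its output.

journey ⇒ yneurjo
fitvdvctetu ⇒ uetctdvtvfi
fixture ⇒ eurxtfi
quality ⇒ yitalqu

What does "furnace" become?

Looking at the pairs, the operation is to swap each adjacent pair of characters (1↔2, 3↔4, ...), then reverse the string.
Starting from "furnace": after the first operation, "ufnrcae"; after the second, "eacrnfu".
(Check on "journey": → "ojrueny" → "yneurjo" ✓)

eacrnfu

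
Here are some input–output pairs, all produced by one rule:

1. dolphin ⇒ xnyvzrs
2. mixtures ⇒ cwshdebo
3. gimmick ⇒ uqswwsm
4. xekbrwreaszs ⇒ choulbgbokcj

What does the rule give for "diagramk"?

In each case the input is transformed by: move the last character to the front, then shift every letter 10 places forward in the alphabet (wrapping around).
For "diagramk", step one produces "kdiagram"; step two turns that into "unskqbkw".

unskqbkw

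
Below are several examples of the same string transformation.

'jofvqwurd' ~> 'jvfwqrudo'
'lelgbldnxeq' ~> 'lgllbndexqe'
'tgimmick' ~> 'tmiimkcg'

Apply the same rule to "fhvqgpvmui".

In each case the input is transformed by: swap each adjacent pair of characters (1↔2, 3↔4, ...), then move the first character to the end.
Doing the same to "fhvqgpvmui": "fqvpgmviuh".

fqvpgmviuh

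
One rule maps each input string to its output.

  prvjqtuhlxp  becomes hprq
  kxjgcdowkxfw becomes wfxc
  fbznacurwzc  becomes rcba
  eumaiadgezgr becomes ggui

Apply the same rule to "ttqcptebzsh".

bhtp

In each case the input is transformed by: keep one character in every 3, starting at position 2 (positions 2nd, 5th, 8th, ...), then move the last 2 characters to the front (rotate right by 2).
Starting from "ttqcptebzsh": after the first operation, "tpbh"; after the second, "bhtp".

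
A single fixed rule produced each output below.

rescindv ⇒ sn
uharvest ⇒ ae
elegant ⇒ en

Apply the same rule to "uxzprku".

zk

The rule is to keep one character in every 3, starting at position 3 (positions 3rd, 6th, 9th, ...).
On "uxzprku" that produces "zk".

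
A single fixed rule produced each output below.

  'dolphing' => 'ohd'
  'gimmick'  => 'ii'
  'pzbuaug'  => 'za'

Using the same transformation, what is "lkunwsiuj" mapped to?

Rule — swap the first and last characters, then keep one character in every 3, starting at position 2 (positions 2nd, 5th, 8th, ...).
Applying both steps to "lkunwsiuj": "jkunwsiul", then "kwu".

kwu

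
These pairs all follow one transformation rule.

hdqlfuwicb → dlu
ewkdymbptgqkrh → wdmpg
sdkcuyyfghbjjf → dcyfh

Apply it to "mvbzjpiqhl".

The pattern: delete the last 3 characters, then keep every other character starting from the second (positions 2nd, 4th, 6th, ...).
On "mvbzjpiqhl": the first step gives "mvbzjpi", and the second then gives "vzp".

vzp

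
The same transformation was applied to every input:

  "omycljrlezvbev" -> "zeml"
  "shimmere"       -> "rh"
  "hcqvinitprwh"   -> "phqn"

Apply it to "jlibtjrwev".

wjb

The transformation: swap the front and back halves of the string, then keep one character in every 3, starting at position 3 (positions 3rd, 6th, 9th, ...).
For "jlibtjrwev", step one produces "jrwevjlibt"; step two turns that into "wjb".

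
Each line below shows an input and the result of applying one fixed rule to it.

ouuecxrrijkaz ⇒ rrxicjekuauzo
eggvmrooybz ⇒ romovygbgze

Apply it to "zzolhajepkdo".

jaehplkodzoz

The pattern: take characters alternately from the front and the back (1st, last, 2nd, 2nd-last, ...), then reverse the string.
Starting from "zzolhajepkdo": after the first operation, "zozdoklpheaj"; after the second, "jaehplkodzoz".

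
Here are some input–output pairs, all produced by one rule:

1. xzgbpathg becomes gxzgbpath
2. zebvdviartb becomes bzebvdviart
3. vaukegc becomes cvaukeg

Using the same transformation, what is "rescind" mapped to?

drescin

Each output is the input with this applied: move the last character to the front.
Applying that to "rescind" gives "drescin".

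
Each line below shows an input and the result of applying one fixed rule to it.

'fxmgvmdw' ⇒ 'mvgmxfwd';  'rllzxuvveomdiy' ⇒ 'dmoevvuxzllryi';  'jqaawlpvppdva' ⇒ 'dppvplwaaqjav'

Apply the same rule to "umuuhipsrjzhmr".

The transformation: move the last 2 characters to the front (rotate right by 2), then reverse the string.
On "umuuhipsrjzhmr": the first step gives "mrumuuhipsrjzh", and the second then gives "hzjrspihuumurm".

hzjrspihuumurm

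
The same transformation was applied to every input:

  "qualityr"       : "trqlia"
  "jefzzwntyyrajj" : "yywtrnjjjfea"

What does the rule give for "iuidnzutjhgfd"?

Each output is the input with this applied: sort the characters into reverse alphabetical order, then delete the first 2 characters.
For "iuidnzutjhgfd", step one produces "zuutnjiihgfdd"; step two turns that into "utnjiihgfdd".

utnjiihgfdd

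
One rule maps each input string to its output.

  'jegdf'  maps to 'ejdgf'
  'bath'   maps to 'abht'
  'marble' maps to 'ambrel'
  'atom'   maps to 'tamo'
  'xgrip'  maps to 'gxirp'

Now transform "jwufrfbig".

wjfufribg

Each output is the input with this applied: swap each adjacent pair of characters (1↔2, 3↔4, ...).
"jwufrfbig" → "wjfufribg".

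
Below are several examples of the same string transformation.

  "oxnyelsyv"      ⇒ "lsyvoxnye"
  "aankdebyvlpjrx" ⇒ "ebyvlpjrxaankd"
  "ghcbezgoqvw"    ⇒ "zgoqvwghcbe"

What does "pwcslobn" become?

The pattern: move the first 2 characters to the end (rotate left by 2), then move the first 3 characters to the end (rotate left by 3).
"pwcslobn" → "cslobnpw" → "obnpwcsl".
(Check on "ghcbezgoqvw": → "cbezgoqvwgh" → "zgoqvwghcbe" ✓)

obnpwcsl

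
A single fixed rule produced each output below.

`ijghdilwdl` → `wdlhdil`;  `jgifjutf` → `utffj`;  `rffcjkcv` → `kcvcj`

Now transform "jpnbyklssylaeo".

Each output is the input with this applied: delete the first 3 characters, then move the last 3 characters to the front (rotate right by 3).
Working it through for "jpnbyklssylaeo": intermediate "byklssylaeo", final "aeobyklssyl".

aeobyklssyl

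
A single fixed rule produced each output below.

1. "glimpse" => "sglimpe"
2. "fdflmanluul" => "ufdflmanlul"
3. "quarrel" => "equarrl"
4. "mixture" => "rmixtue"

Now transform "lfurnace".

In each case the input is transformed by: move the last character to the front, then swap the first and last characters.
For "lfurnace", step one produces "elfurnac"; step two turns that into "clfurnae".

clfurnae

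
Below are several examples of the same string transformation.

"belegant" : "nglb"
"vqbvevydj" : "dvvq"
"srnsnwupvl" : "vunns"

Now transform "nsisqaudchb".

Each output is the input with this applied: reverse the string, then keep every other character starting from the second (positions 2nd, 4th, 6th, ...).
Starting from "nsisqaudchb": after the first operation, "bhcduaqsisn"; after the second, "hdass".

hdass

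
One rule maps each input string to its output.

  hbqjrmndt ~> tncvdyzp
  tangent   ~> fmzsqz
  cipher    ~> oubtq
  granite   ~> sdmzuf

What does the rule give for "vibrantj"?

Each output is the input with this applied: delete the last character, then shift every letter 12 places forward in the alphabet (wrapping around).
On "vibrantj": the first step gives "vibrant", and the second then gives "hundmzf".

hundmzf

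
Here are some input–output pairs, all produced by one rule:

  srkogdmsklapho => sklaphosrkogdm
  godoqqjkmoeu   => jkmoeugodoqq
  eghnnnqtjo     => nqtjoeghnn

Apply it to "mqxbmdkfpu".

dkfpumqxbm

The rule is to swap the front and back halves of the string.
On "mqxbmdkfpu" that produces "dkfpumqxbm".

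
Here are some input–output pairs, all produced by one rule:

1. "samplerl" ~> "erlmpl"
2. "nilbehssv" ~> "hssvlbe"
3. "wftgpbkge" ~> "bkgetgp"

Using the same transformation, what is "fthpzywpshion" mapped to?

What's happening: delete the first 2 characters, then move the first 3 characters to the end (rotate left by 3).
For "fthpzywpshion" the result is "ywpshionhpz".

ywpshionhpz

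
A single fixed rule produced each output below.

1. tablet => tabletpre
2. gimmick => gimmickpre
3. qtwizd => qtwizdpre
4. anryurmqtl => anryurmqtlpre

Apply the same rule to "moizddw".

The rule is to append "pre".
Doing the same to "moizddw": "moizddwpre".

moizddwpre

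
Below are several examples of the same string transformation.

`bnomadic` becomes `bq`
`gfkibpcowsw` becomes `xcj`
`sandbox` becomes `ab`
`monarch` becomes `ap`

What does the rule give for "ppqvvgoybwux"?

The pattern: shift every letter 13 places forward in the alphabet (wrapping around) — i.e. ROT13, then keep one character in every 3, starting at position 3 (positions 3rd, 6th, 9th, ...).
For "ppqvvgoybwux", step one produces "ccdiitblojhk"; step two turns that into "dtok".

dtok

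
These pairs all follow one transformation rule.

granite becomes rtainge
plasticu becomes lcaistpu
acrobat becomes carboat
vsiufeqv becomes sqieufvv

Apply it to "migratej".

The pattern: take characters alternately from the front and the back (1st, last, 2nd, 2nd-last, ...), then move the first 2 characters to the end (rotate left by 2).
For "migratej", step one produces "mjiegtra"; step two turns that into "iegtramj".
(Check on "acrobat": → "atcarbo" → "carboat" ✓)

iegtramj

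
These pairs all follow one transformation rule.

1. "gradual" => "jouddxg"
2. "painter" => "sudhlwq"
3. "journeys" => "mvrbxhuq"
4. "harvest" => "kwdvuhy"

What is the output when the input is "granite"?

The rule is to take characters alternately from the front and the back (1st, last, 2nd, 2nd-last, ...), then shift every letter 3 places forward in the alphabet (wrapping around).
For "granite" the result is "jhuwdlq".

jhuwdlq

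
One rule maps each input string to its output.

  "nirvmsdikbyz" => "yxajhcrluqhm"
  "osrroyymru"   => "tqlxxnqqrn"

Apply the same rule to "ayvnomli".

hklnmuxz

Each output is the input with this applied: shift every letter 1 place backward in the alphabet (wrapping around), then reverse the string.
Working it through for "ayvnomli": intermediate "zxumnlkh", final "hklnmuxz".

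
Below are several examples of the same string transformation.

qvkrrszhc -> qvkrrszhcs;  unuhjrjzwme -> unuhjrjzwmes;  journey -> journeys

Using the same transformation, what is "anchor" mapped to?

anchors

Looking at the pairs, the operation is to append "s".
For "anchor" the result is "anchors".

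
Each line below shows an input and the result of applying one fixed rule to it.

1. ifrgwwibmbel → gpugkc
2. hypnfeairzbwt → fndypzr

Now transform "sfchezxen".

What's happening: shift every letter 2 places backward in the alphabet (wrapping around), then keep every other character starting from the first (positions 1st, 3rd, 5th, ...).
Starting from "sfchezxen": after the first operation, "qdafcxvcl"; after the second, "qacvl".

qacvl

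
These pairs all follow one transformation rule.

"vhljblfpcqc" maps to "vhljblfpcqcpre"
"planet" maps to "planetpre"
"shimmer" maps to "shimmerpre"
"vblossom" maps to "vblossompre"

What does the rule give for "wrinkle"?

In each case the input is transformed by: append "pre".
"wrinkle" → "wrinklepre".

wrinklepre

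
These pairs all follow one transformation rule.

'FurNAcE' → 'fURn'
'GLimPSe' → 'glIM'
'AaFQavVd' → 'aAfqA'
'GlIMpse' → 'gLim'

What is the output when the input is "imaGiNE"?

IMAg

Each output is the input with this applied: delete the last 3 characters, then flip the case of every letter.
Applying that to "imaGiNE" gives "IMAg".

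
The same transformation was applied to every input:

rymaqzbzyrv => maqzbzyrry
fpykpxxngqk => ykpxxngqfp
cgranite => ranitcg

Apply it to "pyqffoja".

qffojpy

What's happening: delete the last character, then move the first 2 characters to the end (rotate left by 2).
Starting from "pyqffoja": after the first operation, "pyqffoj"; after the second, "qffojpy".
(Check on "fpykpxxngqk": → "fpykpxxngq" → "ykpxxngqfp" ✓)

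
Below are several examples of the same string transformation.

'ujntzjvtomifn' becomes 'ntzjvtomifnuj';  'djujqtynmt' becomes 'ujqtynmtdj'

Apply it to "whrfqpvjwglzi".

In each case the input is transformed by: move the first 2 characters to the end (rotate left by 2).
So "whrfqpvjwglzi" becomes "rfqpvjwglziwh".

rfqpvjwglziwh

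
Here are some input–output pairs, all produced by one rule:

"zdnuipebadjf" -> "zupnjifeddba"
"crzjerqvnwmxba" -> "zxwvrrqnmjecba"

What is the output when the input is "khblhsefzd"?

zslkhhfedb

The transformation: sort the characters into reverse alphabetical order.
"khblhsefzd" → "zslkhhfedb".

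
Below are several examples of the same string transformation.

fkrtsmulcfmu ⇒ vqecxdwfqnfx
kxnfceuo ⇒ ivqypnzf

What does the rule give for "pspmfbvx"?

What's happening: shift every letter 11 places forward in the alphabet (wrapping around), then swap each adjacent pair of characters (1↔2, 3↔4, ...).
"pspmfbvx" → "adaxqmgi" → "daxamqig".

daxamqig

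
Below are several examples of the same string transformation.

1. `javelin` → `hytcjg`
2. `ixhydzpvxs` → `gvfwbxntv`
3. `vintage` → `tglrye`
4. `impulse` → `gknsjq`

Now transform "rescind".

pcqagl

What's happening: shift every letter 2 places backward in the alphabet (wrapping around), then delete the last character.
For "rescind", step one produces "pcqaglb"; step two turns that into "pcqagl".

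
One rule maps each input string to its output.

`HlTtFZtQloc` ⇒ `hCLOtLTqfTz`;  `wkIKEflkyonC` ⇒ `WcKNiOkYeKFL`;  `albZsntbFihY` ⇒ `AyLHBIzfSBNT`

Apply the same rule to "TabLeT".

ttAEBl

Each output is the input with this applied: flip the case of every letter, then take characters alternately from the front and the back (1st, last, 2nd, 2nd-last, ...).
For "TabLeT", step one produces "tABlEt"; step two turns that into "ttAEBl".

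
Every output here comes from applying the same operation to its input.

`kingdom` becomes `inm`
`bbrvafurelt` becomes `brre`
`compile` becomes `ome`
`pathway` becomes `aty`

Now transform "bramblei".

Rule — swap each adjacent pair of characters (1↔2, 3↔4, ...), then keep one character in every 3, starting at position 1 (positions 1st, 4th, 7th, ...).
Starting from "bramblei": after the first operation, "rbmalbie"; after the second, "rai".

rai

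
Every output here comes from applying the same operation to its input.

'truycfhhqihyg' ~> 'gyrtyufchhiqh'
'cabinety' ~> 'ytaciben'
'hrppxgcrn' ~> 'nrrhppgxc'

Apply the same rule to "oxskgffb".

bfxoksfg

The rule is to move the last 2 characters to the front (rotate right by 2), then swap each adjacent pair of characters (1↔2, 3↔4, ...).
Starting from "oxskgffb": after the first operation, "fboxskgf"; after the second, "bfxoksfg".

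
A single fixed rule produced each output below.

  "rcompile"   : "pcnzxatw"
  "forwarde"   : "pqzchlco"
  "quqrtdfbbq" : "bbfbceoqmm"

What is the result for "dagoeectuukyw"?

The transformation: move the last character to the front, then shift every letter 11 places forward in the alphabet (wrapping around).
Starting from "dagoeectuukyw": after the first operation, "wdagoeectuuky"; after the second, "holrzppneffvj".

holrzppneffvj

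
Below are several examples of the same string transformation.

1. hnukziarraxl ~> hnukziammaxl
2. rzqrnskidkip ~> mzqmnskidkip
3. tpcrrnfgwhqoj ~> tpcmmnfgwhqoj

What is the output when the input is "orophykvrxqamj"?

Each output is the input with this applied: replace every "r" with "m".
On "orophykvrxqamj" that produces "omophykvmxqamj".

omophykvmxqamj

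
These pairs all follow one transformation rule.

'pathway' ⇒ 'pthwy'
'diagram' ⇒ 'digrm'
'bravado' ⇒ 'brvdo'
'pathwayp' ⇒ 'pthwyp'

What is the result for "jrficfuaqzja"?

What's happening: remove every "a".
Doing the same to "jrficfuaqzja": "jrficfuqzj".

jrficfuqzj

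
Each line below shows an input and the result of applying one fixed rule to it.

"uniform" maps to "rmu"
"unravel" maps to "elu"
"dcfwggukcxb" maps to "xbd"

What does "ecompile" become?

The transformation: move the last 2 characters to the front (rotate right by 2), then keep only the first 3 characters.
On "ecompile": the first step gives "leecompi", and the second then gives "lee".

lee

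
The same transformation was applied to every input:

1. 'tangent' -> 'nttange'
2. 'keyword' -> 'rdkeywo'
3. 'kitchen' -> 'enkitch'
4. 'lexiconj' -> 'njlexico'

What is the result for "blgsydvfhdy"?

dyblgsydvfh

Looking at the pairs, the operation is to move the last 2 characters to the front (rotate right by 2).
So "blgsydvfhdy" becomes "dyblgsydvfh".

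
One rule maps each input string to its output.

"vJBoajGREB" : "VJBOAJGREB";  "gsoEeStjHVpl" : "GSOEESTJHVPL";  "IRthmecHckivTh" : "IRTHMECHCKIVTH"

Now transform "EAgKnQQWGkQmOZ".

Rule — convert every letter to uppercase.
For "EAgKnQQWGkQmOZ" the result is "EAGKNQQWGKQMOZ".

EAGKNQQWGKQMOZ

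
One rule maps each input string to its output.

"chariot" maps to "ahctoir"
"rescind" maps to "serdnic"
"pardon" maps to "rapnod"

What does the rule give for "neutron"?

In each case the input is transformed by: move the first 3 characters to the end (rotate left by 3), then reverse the string.
Working it through for "neutron": intermediate "tronneu", final "uennort".

uennort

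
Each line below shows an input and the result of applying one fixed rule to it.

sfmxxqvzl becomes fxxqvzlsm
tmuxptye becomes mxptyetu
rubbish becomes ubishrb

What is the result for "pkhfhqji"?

kfhqjiph

Rule — move the first 2 characters to the end (rotate left by 2), then swap the first and last characters.
So "pkhfhqji" becomes "kfhqjiph".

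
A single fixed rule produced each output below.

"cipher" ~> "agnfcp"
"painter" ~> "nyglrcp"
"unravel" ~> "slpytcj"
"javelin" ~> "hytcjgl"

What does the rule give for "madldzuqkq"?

The transformation: shift every letter 2 places backward in the alphabet (wrapping around).
Applying that to "madldzuqkq" gives "kybjbxsoio".

kybjbxsoio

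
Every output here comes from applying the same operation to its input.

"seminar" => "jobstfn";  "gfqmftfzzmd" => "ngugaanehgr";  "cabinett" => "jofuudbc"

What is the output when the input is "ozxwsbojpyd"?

xtcpkqzepay

What's happening: shift every letter 1 place forward in the alphabet (wrapping around), then move the first 3 characters to the end (rotate left by 3).
So "ozxwsbojpyd" becomes "xtcpkqzepay".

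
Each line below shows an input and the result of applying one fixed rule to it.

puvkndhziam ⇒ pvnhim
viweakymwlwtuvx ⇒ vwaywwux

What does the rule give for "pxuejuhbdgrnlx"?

What's happening: keep every other character starting from the first (positions 1st, 3rd, 5th, ...).
Doing the same to "pxuejuhbdgrnlx": "pujhdrl".

pujhdrl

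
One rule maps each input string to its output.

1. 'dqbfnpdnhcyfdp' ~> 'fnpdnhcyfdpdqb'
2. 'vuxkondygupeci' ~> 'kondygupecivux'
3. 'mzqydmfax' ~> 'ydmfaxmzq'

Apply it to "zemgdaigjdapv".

Each output is the input with this applied: move the first 3 characters to the end (rotate left by 3).
Doing the same to "zemgdaigjdapv": "gdaigjdapvzem".

gdaigjdapvzem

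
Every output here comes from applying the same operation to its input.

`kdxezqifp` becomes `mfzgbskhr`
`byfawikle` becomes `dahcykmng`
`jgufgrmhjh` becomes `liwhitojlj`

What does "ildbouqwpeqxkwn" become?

The transformation: shift every letter 2 places forward in the alphabet (wrapping around).
For "ildbouqwpeqxkwn" the result is "knfdqwsyrgszmyp".

knfdqwsyrgszmyp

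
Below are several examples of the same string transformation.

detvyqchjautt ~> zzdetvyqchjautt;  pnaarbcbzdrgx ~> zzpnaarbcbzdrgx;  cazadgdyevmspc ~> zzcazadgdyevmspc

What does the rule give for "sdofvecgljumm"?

What's happening: prepend "zz".
On "sdofvecgljumm" that produces "zzsdofvecgljumm".

zzsdofvecgljumm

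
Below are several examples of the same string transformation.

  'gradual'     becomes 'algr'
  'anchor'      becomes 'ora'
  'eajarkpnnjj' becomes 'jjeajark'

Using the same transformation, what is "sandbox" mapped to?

What's happening: move the last 2 characters to the front (rotate right by 2), then delete the last 3 characters.
Doing the same to "sandbox": "oxsa".

oxsa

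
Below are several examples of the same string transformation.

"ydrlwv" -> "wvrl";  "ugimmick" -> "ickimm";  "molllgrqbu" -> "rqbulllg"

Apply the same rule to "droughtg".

The pattern: delete the first 2 characters, then swap the front and back halves of the string.
On "droughtg": the first step gives "oughtg", and the second then gives "htgoug".

htgoug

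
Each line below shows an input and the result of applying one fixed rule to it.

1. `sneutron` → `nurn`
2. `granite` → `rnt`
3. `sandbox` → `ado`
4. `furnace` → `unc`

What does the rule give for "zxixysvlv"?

xxsl

What's happening: keep every other character starting from the second (positions 2nd, 4th, 6th, ...).
For "zxixysvlv" the result is "xxsl".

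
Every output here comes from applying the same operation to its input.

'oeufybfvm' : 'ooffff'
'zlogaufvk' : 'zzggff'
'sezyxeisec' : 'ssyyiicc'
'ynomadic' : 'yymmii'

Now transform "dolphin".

ddppnn

The rule is to keep one character in every 3, starting at position 1 (positions 1st, 4th, 7th, ...), then double every character.
"dolphin" → "ddppnn".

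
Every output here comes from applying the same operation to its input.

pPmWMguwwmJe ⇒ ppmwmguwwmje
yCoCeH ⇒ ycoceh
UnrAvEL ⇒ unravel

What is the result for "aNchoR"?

anchor

Looking at the pairs, the operation is to convert every letter to lowercase.
On "aNchoR" that produces "anchor".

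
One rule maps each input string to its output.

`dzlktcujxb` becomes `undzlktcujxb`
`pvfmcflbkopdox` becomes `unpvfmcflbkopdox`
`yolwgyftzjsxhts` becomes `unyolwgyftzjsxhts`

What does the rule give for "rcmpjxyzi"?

Rule — prepend "un".
For "rcmpjxyzi" the result is "unrcmpjxyzi".

unrcmpjxyzi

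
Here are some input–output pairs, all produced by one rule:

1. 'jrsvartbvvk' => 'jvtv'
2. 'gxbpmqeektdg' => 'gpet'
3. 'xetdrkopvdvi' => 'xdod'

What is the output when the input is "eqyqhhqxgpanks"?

eqqpk

Rule — keep one character in every 3, starting at position 1 (positions 1st, 4th, 7th, ...).
"eqyqhhqxgpanks" → "eqqpk".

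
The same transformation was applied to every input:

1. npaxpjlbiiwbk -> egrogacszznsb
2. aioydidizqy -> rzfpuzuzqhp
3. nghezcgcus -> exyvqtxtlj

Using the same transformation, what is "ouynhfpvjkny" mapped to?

flpeywgmabep

The pattern: shift every letter 9 places backward in the alphabet (wrapping around).
On "ouynhfpvjkny" that produces "flpeywgmabep".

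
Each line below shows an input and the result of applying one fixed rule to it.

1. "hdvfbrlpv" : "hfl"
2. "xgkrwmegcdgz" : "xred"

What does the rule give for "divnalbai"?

The pattern: keep one character in every 3, starting at position 1 (positions 1st, 4th, 7th, ...).
"divnalbai" → "dnb".

dnb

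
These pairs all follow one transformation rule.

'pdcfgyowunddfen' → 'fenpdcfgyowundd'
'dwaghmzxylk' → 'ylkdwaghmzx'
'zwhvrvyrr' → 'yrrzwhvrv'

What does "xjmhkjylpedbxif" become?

The rule is to move the last 3 characters to the front (rotate right by 3).
So "xjmhkjylpedbxif" becomes "xifxjmhkjylpedb".

xifxjmhkjylpedb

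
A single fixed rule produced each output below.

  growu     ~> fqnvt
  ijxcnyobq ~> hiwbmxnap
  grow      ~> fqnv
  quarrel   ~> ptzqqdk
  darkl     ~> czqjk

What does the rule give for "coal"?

bnzk

The pattern: shift every letter 1 place backward in the alphabet (wrapping around).
Doing the same to "coal": "bnzk".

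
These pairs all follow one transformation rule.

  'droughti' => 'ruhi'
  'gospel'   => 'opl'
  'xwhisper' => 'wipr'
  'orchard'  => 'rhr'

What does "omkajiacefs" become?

Each output is the input with this applied: keep every other character starting from the second (positions 2nd, 4th, 6th, ...).
So "omkajiacefs" becomes "maicf".

maicf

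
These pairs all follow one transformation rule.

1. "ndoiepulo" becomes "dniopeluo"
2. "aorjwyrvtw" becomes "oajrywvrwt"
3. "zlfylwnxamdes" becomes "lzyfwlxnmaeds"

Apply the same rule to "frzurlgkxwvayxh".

rfuzlrkgwxavxyh

The rule is to swap each adjacent pair of characters (1↔2, 3↔4, ...).
For "frzurlgkxwvayxh" the result is "rfuzlrkgwxavxyh".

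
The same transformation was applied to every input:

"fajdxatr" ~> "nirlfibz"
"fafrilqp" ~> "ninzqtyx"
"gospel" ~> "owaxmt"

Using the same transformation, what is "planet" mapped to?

What's happening: shift every letter 8 places forward in the alphabet (wrapping around).
"planet" → "xtivmb".

xtivmb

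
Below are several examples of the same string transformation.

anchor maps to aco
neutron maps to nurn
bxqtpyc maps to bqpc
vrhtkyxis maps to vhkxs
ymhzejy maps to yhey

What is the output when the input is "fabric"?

fbi

The pattern: keep every other character starting from the first (positions 1st, 3rd, 5th, ...).
For "fabric" the result is "fbi".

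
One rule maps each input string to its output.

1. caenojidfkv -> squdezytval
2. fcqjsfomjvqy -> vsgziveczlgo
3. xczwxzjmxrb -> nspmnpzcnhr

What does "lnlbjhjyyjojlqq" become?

Looking at the pairs, the operation is to shift every letter 10 places backward in the alphabet (wrapping around).
For "lnlbjhjyyjojlqq" the result is "bdbrzxzoozezbgg".

bdbrzxzoozezbgg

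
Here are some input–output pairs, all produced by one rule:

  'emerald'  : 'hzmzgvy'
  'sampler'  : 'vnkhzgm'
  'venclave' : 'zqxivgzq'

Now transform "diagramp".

The transformation: shift every letter 5 places backward in the alphabet (wrapping around), then swap each adjacent pair of characters (1↔2, 3↔4, ...).
For "diagramp", step one produces "ydvbmvhk"; step two turns that into "dybvvmkh".

dybvvmkh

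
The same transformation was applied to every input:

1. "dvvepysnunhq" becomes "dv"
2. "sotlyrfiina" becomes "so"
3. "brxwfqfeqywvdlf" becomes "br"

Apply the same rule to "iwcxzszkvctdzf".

The transformation: keep only the first 2 characters.
"iwcxzszkvctdzf" → "iw".

iw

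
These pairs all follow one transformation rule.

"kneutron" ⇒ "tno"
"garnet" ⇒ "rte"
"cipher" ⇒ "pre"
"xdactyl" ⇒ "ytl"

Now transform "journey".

What's happening: swap each adjacent pair of characters (1↔2, 3↔4, ...), then keep only the last 3 characters.
For "journey", step one produces "ojrueny"; step two turns that into "eny".

eny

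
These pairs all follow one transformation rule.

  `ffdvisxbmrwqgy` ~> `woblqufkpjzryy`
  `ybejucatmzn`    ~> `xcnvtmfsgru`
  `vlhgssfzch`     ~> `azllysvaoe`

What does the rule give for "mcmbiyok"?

fubrhdfv

The pattern: move the first 2 characters to the end (rotate left by 2), then shift every letter 7 places backward in the alphabet (wrapping around).
Applying both steps to "mcmbiyok": "mbiyokmc", then "fubrhdfv".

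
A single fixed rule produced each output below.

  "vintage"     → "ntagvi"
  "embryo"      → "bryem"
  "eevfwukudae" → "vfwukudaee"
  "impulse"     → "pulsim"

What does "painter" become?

intepa

What's happening: delete the last character, then move the first 2 characters to the end (rotate left by 2).
On "painter": the first step gives "painte", and the second then gives "intepa".
(Check on "vintage": → "vintag" → "ntagvi" ✓)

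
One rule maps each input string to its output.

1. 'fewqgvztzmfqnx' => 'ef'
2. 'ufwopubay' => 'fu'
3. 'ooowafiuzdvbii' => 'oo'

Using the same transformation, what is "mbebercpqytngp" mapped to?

What's happening: swap each adjacent pair of characters (1↔2, 3↔4, ...), then keep only the first 2 characters.
For "mbebercpqytngp" the result is "bm".

bm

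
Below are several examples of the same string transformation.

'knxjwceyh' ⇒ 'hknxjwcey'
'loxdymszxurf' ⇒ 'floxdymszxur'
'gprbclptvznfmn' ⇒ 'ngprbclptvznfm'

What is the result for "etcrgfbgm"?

In each case the input is transformed by: move the last character to the front.
"etcrgfbgm" → "metcrgfbg".

metcrgfbg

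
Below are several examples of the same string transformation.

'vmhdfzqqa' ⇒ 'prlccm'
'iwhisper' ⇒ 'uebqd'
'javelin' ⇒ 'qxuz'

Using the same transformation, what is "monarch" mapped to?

The transformation: delete the first 3 characters, then shift every letter 12 places forward in the alphabet (wrapping around).
Applying both steps to "monarch": "arch", then "mdot".

mdot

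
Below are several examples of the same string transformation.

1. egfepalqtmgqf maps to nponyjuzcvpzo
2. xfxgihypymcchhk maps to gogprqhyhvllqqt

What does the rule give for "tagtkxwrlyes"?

cjpctgfauhnb

Rule — shift every letter 9 places forward in the alphabet (wrapping around).
On "tagtkxwrlyes" that produces "cjpctgfauhnb".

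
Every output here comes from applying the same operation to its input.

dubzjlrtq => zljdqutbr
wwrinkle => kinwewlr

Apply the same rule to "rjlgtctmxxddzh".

xtmrhjzldgdtxc

The transformation: take characters alternately from the front and the back (1st, last, 2nd, 2nd-last, ...), then move the last 3 characters to the front (rotate right by 3).
"rjlgtctmxxddzh" → "xtmrhjzldgdtxc".
(Check on "dubzjlrtq": → "dqutbrzlj" → "zljdqutbr" ✓)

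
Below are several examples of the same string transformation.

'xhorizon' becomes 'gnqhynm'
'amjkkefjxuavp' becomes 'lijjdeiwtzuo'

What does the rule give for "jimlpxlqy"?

hlkowkpx

Looking at the pairs, the operation is to delete the first character, then shift every letter 1 place backward in the alphabet (wrapping around).
Applying both steps to "jimlpxlqy": "imlpxlqy", then "hlkowkpx".
(Check on "amjkkefjxuavp": → "mjkkefjxuavp" → "lijjdeiwtzuo" ✓)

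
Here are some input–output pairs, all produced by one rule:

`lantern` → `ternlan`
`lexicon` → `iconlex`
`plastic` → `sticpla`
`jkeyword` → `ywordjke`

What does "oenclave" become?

claveoen

The transformation: move the first 3 characters to the end (rotate left by 3).
Applying that to "oenclave" gives "claveoen".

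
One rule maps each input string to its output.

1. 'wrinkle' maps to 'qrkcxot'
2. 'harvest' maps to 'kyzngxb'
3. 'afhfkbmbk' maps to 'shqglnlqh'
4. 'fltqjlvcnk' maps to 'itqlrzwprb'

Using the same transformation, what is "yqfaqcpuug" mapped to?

aamewlgwiv

Rule — move the last 3 characters to the front (rotate right by 3), then shift every letter 6 places forward in the alphabet (wrapping around).
Working it through for "yqfaqcpuug": intermediate "uugyqfaqcp", final "aamewlgwiv".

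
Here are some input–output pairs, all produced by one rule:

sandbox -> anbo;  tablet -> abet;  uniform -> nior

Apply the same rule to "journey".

oune

The rule is to double every character, then keep one character in every 3, starting at position 3 (positions 3rd, 6th, 9th, ...).
Starting from "journey": after the first operation, "jjoouurrnneeyy"; after the second, "oune".
(Check on "tablet": → "ttaabblleett" → "abet" ✓)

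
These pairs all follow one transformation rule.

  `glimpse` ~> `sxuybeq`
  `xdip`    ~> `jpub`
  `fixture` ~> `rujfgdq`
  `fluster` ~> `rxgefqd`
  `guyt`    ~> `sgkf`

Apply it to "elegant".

The rule is to shift every letter 12 places forward in the alphabet (wrapping around).
Doing the same to "elegant": "qxqsmzf".

qxqsmzf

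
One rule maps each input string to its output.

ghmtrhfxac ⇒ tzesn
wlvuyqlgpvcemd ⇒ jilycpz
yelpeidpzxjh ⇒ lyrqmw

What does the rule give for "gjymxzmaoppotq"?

tlkzbcg

What's happening: keep every other character starting from the first (positions 1st, 3rd, 5th, ...), then shift every letter 13 places forward in the alphabet (wrapping around) — i.e. ROT13.
Starting from "gjymxzmaoppotq": after the first operation, "gyxmopt"; after the second, "tlkzbcg".
(Check on "wlvuyqlgpvcemd": → "wvylpcm" → "jilycpz" ✓)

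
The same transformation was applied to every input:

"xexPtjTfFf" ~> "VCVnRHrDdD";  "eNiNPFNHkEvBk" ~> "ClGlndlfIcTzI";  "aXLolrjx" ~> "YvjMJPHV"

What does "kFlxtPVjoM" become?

IdJVRntHMk

What's happening: flip the case of every letter, then shift every letter 2 places backward in the alphabet (wrapping around).
For "kFlxtPVjoM", step one produces "KfLXTpvJOm"; step two turns that into "IdJVRntHMk".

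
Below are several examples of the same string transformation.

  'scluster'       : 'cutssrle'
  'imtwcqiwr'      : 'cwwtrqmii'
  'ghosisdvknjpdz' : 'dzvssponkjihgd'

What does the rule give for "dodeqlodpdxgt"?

The pattern: sort the characters into reverse alphabetical order, then move the last character to the front.
On "dodeqlodpdxgt": the first step gives "xtqpoolgedddd", and the second then gives "dxtqpoolgeddd".

dxtqpoolgeddd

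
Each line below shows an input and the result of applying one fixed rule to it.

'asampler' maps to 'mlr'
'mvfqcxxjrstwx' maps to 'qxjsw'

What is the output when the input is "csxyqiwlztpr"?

yiltr

Each output is the input with this applied: delete the first 3 characters, then keep every other character starting from the first (positions 1st, 3rd, 5th, ...).
For "csxyqiwlztpr", step one produces "yqiwlztpr"; step two turns that into "yiltr".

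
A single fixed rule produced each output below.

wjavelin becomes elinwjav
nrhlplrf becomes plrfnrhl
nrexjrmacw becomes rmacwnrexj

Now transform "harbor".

Each output is the input with this applied: swap the front and back halves of the string.
"harbor" → "borhar".

borhar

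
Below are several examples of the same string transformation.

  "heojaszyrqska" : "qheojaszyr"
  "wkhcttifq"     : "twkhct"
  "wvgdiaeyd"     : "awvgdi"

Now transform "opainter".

Looking at the pairs, the operation is to delete the last 3 characters, then move the last character to the front.
"opainter" → "opain" → "nopai".

nopai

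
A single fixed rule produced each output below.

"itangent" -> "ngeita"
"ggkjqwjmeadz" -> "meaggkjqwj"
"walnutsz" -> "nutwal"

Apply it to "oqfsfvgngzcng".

gzcoqfsfvgn

In each case the input is transformed by: delete the last 2 characters, then move the last 3 characters to the front (rotate right by 3).
For "oqfsfvgngzcng", step one produces "oqfsfvgngzc"; step two turns that into "gzcoqfsfvgn".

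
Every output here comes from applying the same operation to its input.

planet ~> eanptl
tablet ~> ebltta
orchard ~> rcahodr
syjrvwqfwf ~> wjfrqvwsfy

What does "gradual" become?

aaudglr

Each output is the input with this applied: take characters alternately from the front and the back (1st, last, 2nd, 2nd-last, ...), then move the first 3 characters to the end (rotate left by 3).
On "gradual": the first step gives "glraaud", and the second then gives "aaudglr".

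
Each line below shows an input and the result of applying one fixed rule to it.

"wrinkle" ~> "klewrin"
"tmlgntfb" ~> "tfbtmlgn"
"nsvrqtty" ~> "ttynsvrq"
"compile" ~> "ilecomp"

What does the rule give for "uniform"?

ormunif

Looking at the pairs, the operation is to move the last 3 characters to the front (rotate right by 3).
On "uniform" that produces "ormunif".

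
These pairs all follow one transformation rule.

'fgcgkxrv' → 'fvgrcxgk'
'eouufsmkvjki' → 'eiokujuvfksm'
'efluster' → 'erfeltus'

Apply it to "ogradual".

What's happening: take characters alternately from the front and the back (1st, last, 2nd, 2nd-last, ...).
Applying that to "ogradual" gives "olgaruad".

olgaruad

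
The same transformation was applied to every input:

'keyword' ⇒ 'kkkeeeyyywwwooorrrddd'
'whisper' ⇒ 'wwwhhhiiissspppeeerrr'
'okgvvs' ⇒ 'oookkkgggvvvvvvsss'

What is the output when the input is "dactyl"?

Rule — repeat every character 3 times.
On "dactyl" that produces "dddaaaccctttyyylll".

dddaaaccctttyyylll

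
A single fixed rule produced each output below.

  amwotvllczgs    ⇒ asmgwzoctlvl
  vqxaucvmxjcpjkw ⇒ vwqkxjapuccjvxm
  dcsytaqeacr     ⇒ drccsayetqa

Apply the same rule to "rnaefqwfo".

In each case the input is transformed by: take characters alternately from the front and the back (1st, last, 2nd, 2nd-last, ...).
So "rnaefqwfo" becomes "ronfaweqf".

ronfaweqf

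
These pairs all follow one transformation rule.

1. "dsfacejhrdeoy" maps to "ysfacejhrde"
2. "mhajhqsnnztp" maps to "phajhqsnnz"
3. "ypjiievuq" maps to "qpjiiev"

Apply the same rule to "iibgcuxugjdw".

wibgcuxugj

Rule — swap the first and last characters, then delete the last 2 characters.
Starting from "iibgcuxugjdw": after the first operation, "wibgcuxugjdi"; after the second, "wibgcuxugj".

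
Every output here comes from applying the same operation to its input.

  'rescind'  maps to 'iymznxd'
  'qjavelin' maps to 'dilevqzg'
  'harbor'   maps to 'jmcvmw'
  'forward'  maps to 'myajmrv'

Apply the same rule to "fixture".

The pattern: shift every letter 5 places backward in the alphabet (wrapping around), then move the last 2 characters to the front (rotate right by 2).
For "fixture", step one produces "adsopmz"; step two turns that into "mzadsop".
(Check on "rescind": → "mznxdiy" → "iymznxd" ✓)

mzadsop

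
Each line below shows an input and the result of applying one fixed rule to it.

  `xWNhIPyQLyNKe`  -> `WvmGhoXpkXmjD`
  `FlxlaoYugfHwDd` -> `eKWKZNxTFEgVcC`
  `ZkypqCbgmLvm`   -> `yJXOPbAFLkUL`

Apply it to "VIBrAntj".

uhaQzMSI

The transformation: flip the case of every letter, then shift every letter 1 place backward in the alphabet (wrapping around).
Applying that to "VIBrAntj" gives "uhaQzMSI".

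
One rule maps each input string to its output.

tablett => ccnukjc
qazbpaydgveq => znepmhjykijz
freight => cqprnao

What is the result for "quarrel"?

The rule is to reverse the string, then shift every letter 9 places forward in the alphabet (wrapping around).
Applying both steps to "quarrel": "lerrauq", then "unaajdz".

unaajdz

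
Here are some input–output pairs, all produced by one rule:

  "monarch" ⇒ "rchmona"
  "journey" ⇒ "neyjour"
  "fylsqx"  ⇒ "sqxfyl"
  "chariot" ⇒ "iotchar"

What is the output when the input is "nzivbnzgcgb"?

In each case the input is transformed by: move the last 3 characters to the front (rotate right by 3).
Doing the same to "nzivbnzgcgb": "cgbnzivbnzg".

cgbnzivbnzg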